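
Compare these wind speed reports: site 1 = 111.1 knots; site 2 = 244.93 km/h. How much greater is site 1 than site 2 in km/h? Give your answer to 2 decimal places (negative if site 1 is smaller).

-39.17 km/h

site 1: 111.1 kt = 205.7572 km/h.
Difference: 205.7572 − 244.9300 = -39.17 km/h.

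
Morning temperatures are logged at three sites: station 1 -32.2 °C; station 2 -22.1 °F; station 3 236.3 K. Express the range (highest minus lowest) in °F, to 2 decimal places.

12.23 °F

station 2: -22.1 °F = -30.056 °C.
station 3: 236.3 K = -36.850 °C.
Spread: (-30.056) − (-36.850) = 6.794 °C = 12.23 °F.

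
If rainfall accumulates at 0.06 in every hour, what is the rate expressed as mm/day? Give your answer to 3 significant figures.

0.06 in/hour × 25.4 mm/in × 24 hour/day = 36.6 mm/day.

36.6 mm/day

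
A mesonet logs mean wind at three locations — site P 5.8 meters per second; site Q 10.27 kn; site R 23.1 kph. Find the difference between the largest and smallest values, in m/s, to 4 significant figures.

site Q: 10.27 kt = 5.28334 m/s.
site R: 23.1 km/h = 6.41667 m/s.
Spread: 6.41667 − 5.28334 = 1.133 m/s.

1.133 m/s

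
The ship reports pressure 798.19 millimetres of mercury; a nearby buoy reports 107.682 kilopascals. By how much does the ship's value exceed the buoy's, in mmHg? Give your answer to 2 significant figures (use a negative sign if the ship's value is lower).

-9.5 mmHg

the buoy: 107.682 kPa = 807.681 mmHg.
Difference: 798.190 − 807.681 = -9.5 mmHg.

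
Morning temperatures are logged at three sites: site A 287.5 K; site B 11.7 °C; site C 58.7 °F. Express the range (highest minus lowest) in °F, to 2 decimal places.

5.64 °F

site A: 287.5 K = 14.350 °C.
site C: 58.7 °F = 14.833 °C.
Spread: 14.833 − 11.700 = 3.133 °C = 5.64 °F.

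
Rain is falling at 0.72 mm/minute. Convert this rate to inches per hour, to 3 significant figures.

0.72 mm/minute × 0.0393701 in/mm × 60 minute/hour = 1.70 in/hour.

1.70 in/hour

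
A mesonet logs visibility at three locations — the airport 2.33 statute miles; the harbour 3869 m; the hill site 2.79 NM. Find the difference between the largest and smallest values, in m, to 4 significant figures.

1417 m

the airport: 2.33 SM = 3749.77 m.
the hill site: 2.79 nmi = 5167.08 m.
Spread: 5167.08 − 3749.77 = 1417 m.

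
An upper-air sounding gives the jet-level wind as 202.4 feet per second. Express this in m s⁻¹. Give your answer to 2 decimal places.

1 ft/s = 0.3048 m/s, so 202.4 × 0.3048 = 61.69 m/s.

61.69 m/s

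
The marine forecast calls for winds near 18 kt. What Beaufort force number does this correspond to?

18 kt lies in the Beaufort 5 band (fresh breeze, 17–21 kt).

Beaufort force 5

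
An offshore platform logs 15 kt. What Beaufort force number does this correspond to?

15 kt lies in the Beaufort 4 band (moderate breeze, 11–16 kt).

Beaufort force 4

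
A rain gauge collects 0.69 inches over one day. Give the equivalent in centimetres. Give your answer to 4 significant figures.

1 in = 2.54 cm, so 0.69 × 2.54 = 1.753 cm.

1.753 cm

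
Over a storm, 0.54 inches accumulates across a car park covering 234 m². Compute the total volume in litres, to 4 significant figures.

3210 litres

Depth: 0.54 in × 25.4 = 13.716 mm.
1 mm over 1 m² is 1 L, so volume = 13.716 × 234 = 3209.544 L ≈ 3210 L.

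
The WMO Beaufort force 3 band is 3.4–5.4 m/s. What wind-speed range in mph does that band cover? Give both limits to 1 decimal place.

7.6 to 12.1 mph

3.4–5.4 m/s × 2.237 = 7.6–12.1 mph.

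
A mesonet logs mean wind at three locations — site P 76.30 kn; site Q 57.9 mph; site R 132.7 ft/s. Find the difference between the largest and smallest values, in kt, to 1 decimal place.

28.3 kt

site Q: 57.9 mph = 50.314 kt.
site R: 132.7 ft/s = 78.623 kt.
Spread: 78.623 − 50.314 = 28.3 kt.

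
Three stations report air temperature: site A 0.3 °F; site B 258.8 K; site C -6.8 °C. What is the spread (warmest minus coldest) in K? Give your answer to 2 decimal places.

10.81 K

site A: 0.3 °F = -17.611 °C.
site B: 258.8 K = -14.350 °C.
Spread: (-6.800) − (-17.611) = 10.811 °C.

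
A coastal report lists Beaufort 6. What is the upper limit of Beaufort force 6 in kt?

27 kt

Beaufort 6 (strong breeze) spans 22–27 knots.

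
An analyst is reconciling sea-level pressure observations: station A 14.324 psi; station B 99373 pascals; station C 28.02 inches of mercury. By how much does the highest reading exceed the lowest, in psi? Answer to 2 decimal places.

0.65 psi

station B: 99373 Pa = 14.4128 psi.
station C: 28.02 inHg = 13.7621 psi.
Spread: 14.4128 − 13.7621 = 0.65 psi.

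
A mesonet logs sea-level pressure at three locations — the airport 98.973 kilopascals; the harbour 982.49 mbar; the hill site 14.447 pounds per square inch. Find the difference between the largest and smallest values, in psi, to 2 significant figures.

0.20 psi

the airport: 98.973 kPa = 14.3548 psi.
the harbour: 982.49 mb = 14.2498 psi.
Spread: 14.4470 − 14.2498 = 0.20 psi.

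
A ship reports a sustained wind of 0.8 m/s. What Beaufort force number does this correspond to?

0.8 m/s lies in the Beaufort 1 band (light air, 0.3–1.5 m/s).

Beaufort force 1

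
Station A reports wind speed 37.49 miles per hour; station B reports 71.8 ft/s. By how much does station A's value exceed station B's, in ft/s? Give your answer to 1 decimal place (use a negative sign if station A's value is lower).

station A: 37.49 mph = 54.985 ft/s.
Difference: 54.985 − 71.800 = -16.8 ft/s.

-16.8 ft/s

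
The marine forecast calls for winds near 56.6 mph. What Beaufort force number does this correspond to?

56.6 mph = 25.3 m/s, which is Beaufort 10 (storm, 24.5–28.4 m/s).

Beaufort force 10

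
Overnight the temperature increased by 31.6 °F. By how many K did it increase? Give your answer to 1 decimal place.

17.6 K

Converting a difference, only the 9/5 scale factor applies: ΔK = 31.6 × 0.5556 = 17.6 K.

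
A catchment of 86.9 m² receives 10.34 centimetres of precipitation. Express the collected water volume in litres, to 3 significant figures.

8990 litres

Depth: 10.34 cm × 10 = 103.4 mm.
1 mm over 1 m² is 1 L, so volume = 103.4 × 86.9 = 8985.46 L ≈ 8990 L.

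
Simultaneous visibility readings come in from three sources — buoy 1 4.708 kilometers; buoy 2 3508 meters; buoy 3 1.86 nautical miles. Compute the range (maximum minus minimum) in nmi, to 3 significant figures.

buoy 1: 4.708 km = 2.54212 nmi.
buoy 2: 3508 m = 1.89417 nmi.
Spread: 2.54212 − 1.86000 = 0.682 nmi.

0.682 nmi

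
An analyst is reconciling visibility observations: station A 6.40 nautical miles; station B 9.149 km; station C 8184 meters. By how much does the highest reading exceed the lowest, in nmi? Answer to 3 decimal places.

station B: 9.149 km = 4.94006 nmi.
station C: 8184 m = 4.41901 nmi.
Spread: 6.40000 − 4.41901 = 1.981 nmi.

1.981 nmi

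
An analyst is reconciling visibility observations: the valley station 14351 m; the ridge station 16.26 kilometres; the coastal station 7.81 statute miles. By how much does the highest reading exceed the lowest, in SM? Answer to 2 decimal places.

2.29 SM

the valley station: 14351 m = 8.9173 SM.
the ridge station: 16.26 km = 10.1035 SM.
Spread: 10.1035 − 7.8100 = 2.29 SM.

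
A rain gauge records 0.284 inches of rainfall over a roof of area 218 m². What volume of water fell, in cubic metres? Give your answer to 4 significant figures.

1.573 cubic metres

Depth: 0.284 in × 25.4 = 7.2136 mm.
1 mm over 1 m² is 1 L, so volume = 7.2136 × 218 = 1572.5648 L = 1.573 m³.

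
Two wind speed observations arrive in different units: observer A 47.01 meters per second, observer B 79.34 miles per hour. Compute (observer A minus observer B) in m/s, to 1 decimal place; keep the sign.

11.5 m/s

observer B: 79.34 mph = 35.468 m/s.
Difference: 47.010 − 35.468 = 11.5 m/s.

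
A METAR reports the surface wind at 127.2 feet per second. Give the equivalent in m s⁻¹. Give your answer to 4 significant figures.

38.77 m/s

1 ft/s = 0.3048 m/s, so 127.2 × 0.3048 = 38.77 m/s.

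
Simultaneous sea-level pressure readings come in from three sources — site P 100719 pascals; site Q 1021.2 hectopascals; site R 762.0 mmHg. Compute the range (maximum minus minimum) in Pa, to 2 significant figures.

site Q: 1021.2 hPa = 102120.00 Pa.
site R: 762.0 mmHg = 101591.66 Pa.
Spread: 102120.00 − 100719.00 = 1400 Pa.

1400 Pa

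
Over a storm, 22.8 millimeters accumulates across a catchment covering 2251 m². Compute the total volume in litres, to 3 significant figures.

51300 litres

1 mm over 1 m² is 1 L, so volume = 22.8 × 2251 = 51322.8 L ≈ 51300 L.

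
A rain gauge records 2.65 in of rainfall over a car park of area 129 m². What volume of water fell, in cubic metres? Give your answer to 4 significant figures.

Depth: 2.65 in × 25.4 = 67.31 mm.
1 mm over 1 m² is 1 L, so volume = 67.31 × 129 = 8682.99 L = 8.683 m³.

8.683 cubic metres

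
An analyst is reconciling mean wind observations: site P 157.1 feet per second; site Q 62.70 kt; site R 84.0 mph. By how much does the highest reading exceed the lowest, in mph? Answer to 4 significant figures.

site P: 157.1 ft/s = 107.1136 mph.
site Q: 62.70 kt = 72.1539 mph.
Spread: 107.1136 − 72.1539 = 34.96 mph.

34.96 mph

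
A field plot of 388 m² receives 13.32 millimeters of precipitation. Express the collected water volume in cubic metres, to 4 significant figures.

5.168 cubic metres

1 mm over 1 m² is 1 L, so volume = 13.32 × 388 = 5168.16 L = 5.168 m³.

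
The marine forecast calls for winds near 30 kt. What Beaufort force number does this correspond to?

Beaufort force 7

30 kt lies in the Beaufort 7 band (near gale, 28–33 kt).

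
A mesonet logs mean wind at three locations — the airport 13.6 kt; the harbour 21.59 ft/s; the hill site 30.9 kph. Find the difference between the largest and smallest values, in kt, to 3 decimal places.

the harbour: 21.59 ft/s = 12.79173 kt.
the hill site: 30.9 km/h = 16.68467 kt.
Spread: 16.68467 − 12.79173 = 3.893 kt.

3.893 kt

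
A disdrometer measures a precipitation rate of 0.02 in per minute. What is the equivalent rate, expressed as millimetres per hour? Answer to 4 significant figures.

30.48 mm/hour

0.02 in/minute × 25.4 mm/in × 60 minute/hour = 30.48 mm/hour.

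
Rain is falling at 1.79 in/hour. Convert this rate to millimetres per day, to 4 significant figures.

1.79 in/hour × 25.4 mm/in × 24 hour/day = 1091 mm/day.

1091 mm/day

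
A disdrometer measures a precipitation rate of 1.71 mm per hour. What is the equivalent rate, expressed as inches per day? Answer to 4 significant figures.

1.71 mm/hour × 0.0393701 in/mm × 24 hour/day = 1.616 in/day.

1.616 in/day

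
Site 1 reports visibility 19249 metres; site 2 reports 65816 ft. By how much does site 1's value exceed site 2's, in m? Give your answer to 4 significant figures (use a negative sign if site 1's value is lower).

site 2: 65816 ft = 20060.717 m.
Difference: 19249.000 − 20060.717 = -811.7 m.

-811.7 m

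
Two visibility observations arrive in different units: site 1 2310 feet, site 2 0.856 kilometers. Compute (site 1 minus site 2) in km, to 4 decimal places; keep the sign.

-0.1519 km

site 1: 2310 ft = 0.704088 km.
Difference: 0.704088 − 0.856000 = -0.1519 km.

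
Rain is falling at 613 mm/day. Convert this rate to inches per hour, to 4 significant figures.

1.006 in/hour

613 mm/day × 0.0393701 in/mm × 0.0416667 day/hour = 1.006 in/hour.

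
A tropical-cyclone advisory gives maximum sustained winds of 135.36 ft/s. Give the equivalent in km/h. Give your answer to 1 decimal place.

148.5 km/h

1 ft/s = 1.09728 km/h, so 135.36 × 1.09728 = 148.5 km/h.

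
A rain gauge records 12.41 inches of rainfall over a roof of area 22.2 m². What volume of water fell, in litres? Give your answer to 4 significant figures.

6998 litres

Depth: 12.41 in × 25.4 = 315.214 mm.
1 mm over 1 m² is 1 L, so volume = 315.214 × 22.2 = 6997.7508 L ≈ 6998 L.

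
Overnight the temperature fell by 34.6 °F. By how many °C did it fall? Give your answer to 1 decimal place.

19.2 °C

For a temperature change the 32° offset cancels: Δ°C = 34.6 × 0.5556 = 19.2 °C.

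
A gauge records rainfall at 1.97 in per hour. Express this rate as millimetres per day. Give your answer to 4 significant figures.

1201 mm/day

1.97 in/hour × 25.4 mm/in × 24 hour/day = 1201 mm/day.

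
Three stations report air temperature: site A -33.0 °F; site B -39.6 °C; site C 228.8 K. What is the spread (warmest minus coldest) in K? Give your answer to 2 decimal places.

8.24 K

site A: -33.0 °F = -36.111 °C.
site C: 228.8 K = -44.350 °C.
Spread: (-36.111) − (-44.350) = 8.239 °C.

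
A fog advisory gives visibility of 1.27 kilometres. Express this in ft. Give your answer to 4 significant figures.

4167 ft

1 km = 3280.84 ft, so 1.27 × 3280.84 = 4167 ft.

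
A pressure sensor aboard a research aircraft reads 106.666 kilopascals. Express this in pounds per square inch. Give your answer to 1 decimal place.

15.5 psi

1 kPa = 0.145038 psi, so 106.666 × 0.145038 = 15.5 psi.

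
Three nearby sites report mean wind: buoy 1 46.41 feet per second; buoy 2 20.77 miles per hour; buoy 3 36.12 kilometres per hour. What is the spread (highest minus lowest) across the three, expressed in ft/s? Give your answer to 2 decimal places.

15.95 ft/s

buoy 2: 20.77 mph = 30.4627 ft/s.
buoy 3: 36.12 km/h = 32.9178 ft/s.
Spread: 46.4100 − 30.4627 = 15.95 ft/s.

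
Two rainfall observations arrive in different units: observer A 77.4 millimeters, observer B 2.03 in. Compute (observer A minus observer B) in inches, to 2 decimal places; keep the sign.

1.02 in

observer A: 77.4 mm = 3.0472 in.
Difference: 3.0472 − 2.0300 = 1.02 in.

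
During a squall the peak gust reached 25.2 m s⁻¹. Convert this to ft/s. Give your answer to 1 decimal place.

1 m/s = 3.28084 ft/s, so 25.2 × 3.28084 = 82.7 ft/s.

82.7 ft/s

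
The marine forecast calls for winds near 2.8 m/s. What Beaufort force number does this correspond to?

2.8 m/s lies in the Beaufort 2 band (light breeze, 1.6–3.3 m/s).

Beaufort force 2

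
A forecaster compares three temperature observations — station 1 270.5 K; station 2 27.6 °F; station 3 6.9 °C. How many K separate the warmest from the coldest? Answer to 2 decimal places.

9.55 K

station 1: 270.5 K = -2.650 °C.
station 2: 27.6 °F = -2.444 °C.
Spread: 6.900 − (-2.650) = 9.550 °C.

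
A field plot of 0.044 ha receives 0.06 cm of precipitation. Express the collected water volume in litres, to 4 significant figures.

264.0 litres

Depth: 0.06 cm × 10 = 0.6 mm.
Area: 0.044 ha = 440 m².
1 mm over 1 m² is 1 L, so volume = 0.6 × 440 = 264 L ≈ 264.0 L.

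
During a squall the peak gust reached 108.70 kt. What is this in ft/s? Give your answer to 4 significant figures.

183.5 ft/s

1 kt = 1.68781 ft/s, so 108.70 × 1.68781 = 183.5 ft/s.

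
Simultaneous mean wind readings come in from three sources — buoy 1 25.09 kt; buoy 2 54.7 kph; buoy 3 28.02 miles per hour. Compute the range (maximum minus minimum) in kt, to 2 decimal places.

5.19 kt

buoy 2: 54.7 km/h = 29.5356 kt.
buoy 3: 28.02 mph = 24.3487 kt.
Spread: 29.5356 − 24.3487 = 5.19 kt.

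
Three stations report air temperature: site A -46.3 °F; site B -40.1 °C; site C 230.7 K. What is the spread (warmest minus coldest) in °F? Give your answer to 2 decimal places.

site A: -46.3 °F = -43.500 °C.
site C: 230.7 K = -42.450 °C.
Spread: (-40.100) − (-43.500) = 3.400 °C = 6.12 °F.

6.12 °F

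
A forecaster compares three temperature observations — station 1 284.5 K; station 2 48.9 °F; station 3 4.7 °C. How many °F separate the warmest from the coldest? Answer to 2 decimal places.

11.97 °F

station 1: 284.5 K = 11.350 °C.
station 2: 48.9 °F = 9.389 °C.
Spread: 11.350 − 4.700 = 6.650 °C = 11.97 °F.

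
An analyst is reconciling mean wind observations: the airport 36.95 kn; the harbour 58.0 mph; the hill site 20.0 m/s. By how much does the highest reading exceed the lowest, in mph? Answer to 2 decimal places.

15.48 mph

the airport: 36.95 kt = 42.5213 mph.
the hill site: 20.0 m/s = 44.7387 mph.
Spread: 58.0000 − 42.5213 = 15.48 mph.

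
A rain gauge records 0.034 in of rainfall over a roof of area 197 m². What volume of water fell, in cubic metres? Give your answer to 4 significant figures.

Depth: 0.034 in × 25.4 = 0.8636 mm.
1 mm over 1 m² is 1 L, so volume = 0.8636 × 197 = 170.1292 L = 0.1701 m³.

0.1701 cubic metres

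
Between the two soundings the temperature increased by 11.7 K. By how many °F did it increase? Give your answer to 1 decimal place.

A change of 1 °C equals a change of 1.8 °F: Δ°F = 11.7 × 1.8 = 21.1 °F.

21.1 °F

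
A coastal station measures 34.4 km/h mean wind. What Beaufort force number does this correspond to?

Beaufort force 5

34.4 km/h = 9.6 m/s, which is Beaufort 5 (fresh breeze, 8.0–10.7 m/s).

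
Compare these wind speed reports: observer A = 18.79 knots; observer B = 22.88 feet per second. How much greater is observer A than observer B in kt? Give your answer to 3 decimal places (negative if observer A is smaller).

5.234 kt

observer B: 22.88 ft/s = 13.55603 kt.
Difference: 18.79000 − 13.55603 = 5.234 kt.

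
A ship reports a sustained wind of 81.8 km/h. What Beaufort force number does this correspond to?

Beaufort force 9

81.8 km/h = 22.7 m/s, which is Beaufort 9 (strong gale, 20.8–24.4 m/s).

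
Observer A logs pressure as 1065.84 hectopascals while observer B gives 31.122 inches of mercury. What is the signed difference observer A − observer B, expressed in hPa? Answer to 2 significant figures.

12 hPa

observer B: 31.122 inHg = 1053.91 hPa.
Difference: 1065.84 − 1053.91 = 12 hPa.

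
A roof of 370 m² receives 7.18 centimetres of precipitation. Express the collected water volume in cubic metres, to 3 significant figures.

Depth: 7.18 cm × 10 = 71.8 mm.
1 mm over 1 m² is 1 L, so volume = 71.8 × 370 = 26566 L = 26.6 m³.

26.6 cubic metres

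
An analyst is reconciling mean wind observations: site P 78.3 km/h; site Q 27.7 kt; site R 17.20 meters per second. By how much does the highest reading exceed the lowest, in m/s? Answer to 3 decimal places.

site P: 78.3 km/h = 21.75000 m/s.
site Q: 27.7 kt = 14.25011 m/s.
Spread: 21.75000 − 14.25011 = 7.500 m/s.

7.500 m/s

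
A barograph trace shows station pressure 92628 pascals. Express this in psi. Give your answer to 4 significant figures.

13.43 psi

1 Pa = 0.000145038 psi, so 92628 × 0.000145038 = 13.43 psi.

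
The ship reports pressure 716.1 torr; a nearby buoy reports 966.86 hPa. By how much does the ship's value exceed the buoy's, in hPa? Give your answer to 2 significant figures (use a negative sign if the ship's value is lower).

-12 hPa

the ship: 716.1 mmHg = 954.72 hPa.
Difference: 954.72 − 966.86 = -12 hPa.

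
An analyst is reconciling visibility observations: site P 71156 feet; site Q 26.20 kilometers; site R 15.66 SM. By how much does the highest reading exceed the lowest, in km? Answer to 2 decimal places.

4.51 km

site P: 71156 ft = 21.6883 km.
site R: 15.66 SM = 25.2023 km.
Spread: 26.2000 − 21.6883 = 4.51 km.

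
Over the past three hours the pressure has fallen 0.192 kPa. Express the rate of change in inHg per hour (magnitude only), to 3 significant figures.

0.0189 inHg per hour

0.192 kPa / 3 h × 0.2953 inHg/kPa = 0.0189 inHg/h.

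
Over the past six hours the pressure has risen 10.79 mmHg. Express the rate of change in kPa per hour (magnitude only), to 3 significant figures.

10.79 mmHg / 6 h × 0.133322 kPa/mmHg = 0.240 kPa/h.

0.240 kPa per hour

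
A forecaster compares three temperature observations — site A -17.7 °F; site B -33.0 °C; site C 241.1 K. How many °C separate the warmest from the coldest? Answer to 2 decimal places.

site A: -17.7 °F = -27.611 °C.
site C: 241.1 K = -32.050 °C.
Spread: (-27.611) − (-33.000) = 5.389 °C.

5.39 °C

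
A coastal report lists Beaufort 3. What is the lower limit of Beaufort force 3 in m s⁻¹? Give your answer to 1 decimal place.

Beaufort 3 (gentle breeze) spans 3.4–5.4 m/s.

3.4 m/s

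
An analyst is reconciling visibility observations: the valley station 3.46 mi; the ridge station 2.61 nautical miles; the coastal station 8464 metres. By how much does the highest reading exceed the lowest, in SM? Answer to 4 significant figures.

2.256 SM

the ridge station: 2.61 nmi = 3.00353 SM.
the coastal station: 8464 m = 5.25929 SM.
Spread: 5.25929 − 3.00353 = 2.256 SM.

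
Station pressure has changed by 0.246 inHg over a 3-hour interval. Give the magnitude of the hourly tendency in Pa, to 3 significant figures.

0.246 inHg / 3 h × 3386.39 Pa/inHg = 278 Pa/h.

278 Pa per hour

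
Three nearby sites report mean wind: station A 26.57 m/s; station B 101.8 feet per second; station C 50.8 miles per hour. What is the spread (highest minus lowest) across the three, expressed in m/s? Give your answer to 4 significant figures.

station B: 101.8 ft/s = 31.02864 m/s.
station C: 50.8 mph = 22.70963 m/s.
Spread: 31.02864 − 22.70963 = 8.319 m/s.

8.319 m/s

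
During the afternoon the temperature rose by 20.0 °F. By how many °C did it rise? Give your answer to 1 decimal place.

Converting a difference, only the 9/5 scale factor applies: Δ°C = 20.0 × 0.5556 = 11.1 °C.

11.1 °C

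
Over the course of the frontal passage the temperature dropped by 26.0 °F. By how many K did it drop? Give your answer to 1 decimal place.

Converting a difference, only the 9/5 scale factor applies: ΔK = 26.0 × 0.5556 = 14.4 K.

14.4 K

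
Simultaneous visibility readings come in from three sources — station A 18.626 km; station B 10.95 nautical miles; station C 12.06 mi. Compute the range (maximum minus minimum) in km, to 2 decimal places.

station B: 10.95 nmi = 20.2794 km.
station C: 12.06 SM = 19.4087 km.
Spread: 20.2794 − 18.6260 = 1.65 km.

1.65 km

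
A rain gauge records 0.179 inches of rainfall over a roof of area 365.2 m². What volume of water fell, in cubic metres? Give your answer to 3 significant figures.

Depth: 0.179 in × 25.4 = 4.5466 mm.
1 mm over 1 m² is 1 L, so volume = 4.5466 × 365.2 = 1660.4183 L = 1.66 m³.

1.66 cubic metres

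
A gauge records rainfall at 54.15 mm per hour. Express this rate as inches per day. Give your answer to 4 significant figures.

51.17 in/day

54.15 mm/hour × 0.0393701 in/mm × 24 hour/day = 51.17 in/day.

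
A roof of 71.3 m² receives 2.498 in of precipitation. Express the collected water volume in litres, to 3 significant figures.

Depth: 2.498 in × 25.4 = 63.4492 mm.
1 mm over 1 m² is 1 L, so volume = 63.4492 × 71.3 = 4523.928 L ≈ 4520 L.

4520 litres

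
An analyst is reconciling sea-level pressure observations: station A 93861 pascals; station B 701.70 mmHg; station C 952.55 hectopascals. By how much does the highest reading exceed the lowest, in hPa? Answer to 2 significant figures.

station A: 93861 Pa = 938.61 hPa.
station B: 701.70 mmHg = 935.52 hPa.
Spread: 952.55 − 935.52 = 17 hPa.

17 hPa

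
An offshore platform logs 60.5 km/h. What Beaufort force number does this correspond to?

60.5 km/h = 16.8 m/s, which is Beaufort 7 (near gale, 13.9–17.1 m/s).

Beaufort force 7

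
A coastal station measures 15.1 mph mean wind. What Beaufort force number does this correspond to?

Beaufort force 4

15.1 mph = 6.8 m/s, which is Beaufort 4 (moderate breeze, 5.5–7.9 m/s).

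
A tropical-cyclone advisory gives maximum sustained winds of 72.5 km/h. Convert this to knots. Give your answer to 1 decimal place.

1 km/h = 0.539957 kt, so 72.5 × 0.539957 = 39.1 kt.

39.1 kt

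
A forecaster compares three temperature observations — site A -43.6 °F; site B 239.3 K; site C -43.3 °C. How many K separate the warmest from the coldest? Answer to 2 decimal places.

9.45 K

site A: -43.6 °F = -42.000 °C.
site B: 239.3 K = -33.850 °C.
Spread: (-33.850) − (-43.300) = 9.450 °C.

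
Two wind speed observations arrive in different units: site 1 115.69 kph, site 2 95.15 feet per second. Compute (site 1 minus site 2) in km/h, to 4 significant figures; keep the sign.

11.28 km/h

site 2: 95.15 ft/s = 104.4062 km/h.
Difference: 115.6900 − 104.4062 = 11.28 km/h.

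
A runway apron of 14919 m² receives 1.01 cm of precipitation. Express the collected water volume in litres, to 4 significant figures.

Depth: 1.01 cm × 10 = 10.1 mm.
1 mm over 1 m² is 1 L, so volume = 10.1 × 14919 = 150681.9 L ≈ 150700 L.

150700 litres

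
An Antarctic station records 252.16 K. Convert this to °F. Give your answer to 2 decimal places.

First to °C: -20.99 °C.
Then to °F: -5.78 °F.

-5.78 °F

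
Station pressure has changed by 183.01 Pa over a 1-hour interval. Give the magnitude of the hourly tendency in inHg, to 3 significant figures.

183.01 Pa / 1 h × 0.0002953 inHg/Pa = 0.0540 inHg/h.

0.0540 inHg per hour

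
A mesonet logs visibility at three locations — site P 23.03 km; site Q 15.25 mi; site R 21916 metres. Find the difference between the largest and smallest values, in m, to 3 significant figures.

site P: 23.03 km = 23030.00 m.
site Q: 15.25 SM = 24542.50 m.
Spread: 24542.50 − 21916.00 = 2630 m.

2630 m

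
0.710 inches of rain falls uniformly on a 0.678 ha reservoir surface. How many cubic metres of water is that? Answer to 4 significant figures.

122.3 cubic metres

Depth: 0.710 in × 25.4 = 18.034 mm.
Area: 0.678 ha = 6780 m².
1 mm over 1 m² is 1 L, so volume = 18.034 × 6780 = 122270.52 L = 122.3 m³.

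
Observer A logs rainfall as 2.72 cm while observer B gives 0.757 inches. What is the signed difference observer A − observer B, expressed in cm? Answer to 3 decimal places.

0.797 cm

observer B: 0.757 in = 1.92278 cm.
Difference: 2.72000 − 1.92278 = 0.797 cm.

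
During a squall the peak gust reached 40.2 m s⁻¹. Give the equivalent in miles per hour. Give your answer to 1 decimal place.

89.9 mph

1 m/s = 2.23694 mph, so 40.2 × 2.23694 = 89.9 mph.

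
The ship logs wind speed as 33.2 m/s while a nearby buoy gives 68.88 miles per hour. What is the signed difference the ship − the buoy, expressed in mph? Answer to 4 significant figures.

5.386 mph

the ship: 33.2 m/s = 74.26628 mph.
Difference: 74.26628 − 68.88000 = 5.386 mph.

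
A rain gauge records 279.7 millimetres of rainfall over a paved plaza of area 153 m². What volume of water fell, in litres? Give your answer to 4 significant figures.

42790 litres

1 mm over 1 m² is 1 L, so volume = 279.7 × 153 = 42794.1 L ≈ 42790 L.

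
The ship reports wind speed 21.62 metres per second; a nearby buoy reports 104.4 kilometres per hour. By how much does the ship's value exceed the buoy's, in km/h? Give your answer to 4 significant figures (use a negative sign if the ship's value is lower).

-26.57 km/h

the ship: 21.62 m/s = 77.8320 km/h.
Difference: 77.8320 − 104.4000 = -26.57 km/h.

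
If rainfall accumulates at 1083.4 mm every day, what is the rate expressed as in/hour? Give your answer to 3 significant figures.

1083.4 mm/day × 0.0393701 in/mm × 0.0416667 day/hour = 1.78 in/hour.

1.78 in/hour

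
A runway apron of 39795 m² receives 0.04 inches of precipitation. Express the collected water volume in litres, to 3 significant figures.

Depth: 0.04 in × 25.4 = 1.016 mm.
1 mm over 1 m² is 1 L, so volume = 1.016 × 39795 = 40431.72 L ≈ 40400 L.

40400 litres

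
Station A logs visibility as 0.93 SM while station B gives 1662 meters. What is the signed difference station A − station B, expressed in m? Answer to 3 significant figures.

-165 m

station A: 0.93 SM = 1496.69 m.
Difference: 1496.69 − 1662.00 = -165 m.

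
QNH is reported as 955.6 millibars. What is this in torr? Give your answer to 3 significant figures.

1 mb = 0.750062 mmHg, so 955.6 × 0.750062 = 717 mmHg.

717 mmHg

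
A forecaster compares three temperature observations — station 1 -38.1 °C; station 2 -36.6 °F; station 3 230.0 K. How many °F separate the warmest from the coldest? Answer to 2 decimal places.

9.09 °F

station 2: -36.6 °F = -38.111 °C.
station 3: 230.0 K = -43.150 °C.
Spread: (-38.100) − (-43.150) = 5.050 °C = 9.09 °F.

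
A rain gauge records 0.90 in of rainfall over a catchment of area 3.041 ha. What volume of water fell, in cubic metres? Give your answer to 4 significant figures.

695.2 cubic metres

Depth: 0.90 in × 25.4 = 22.86 mm.
Area: 3.041 ha = 30410 m².
1 mm over 1 m² is 1 L, so volume = 22.86 × 30410 = 695172.6 L = 695.2 m³.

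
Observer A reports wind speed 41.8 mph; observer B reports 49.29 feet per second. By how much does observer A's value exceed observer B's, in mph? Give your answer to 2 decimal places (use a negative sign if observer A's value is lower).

observer B: 49.29 ft/s = 33.6068 mph.
Difference: 41.8000 − 33.6068 = 8.19 mph.

8.19 mph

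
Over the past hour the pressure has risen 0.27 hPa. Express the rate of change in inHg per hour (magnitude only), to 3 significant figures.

0.00797 inHg per hour

0.27 hPa / 1 h × 0.02953 inHg/hPa = 0.00797 inHg/h.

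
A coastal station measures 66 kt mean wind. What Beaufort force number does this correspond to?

66 kt lies in the Beaufort 12 band (hurricane force, ≥64 kt).

Beaufort force 12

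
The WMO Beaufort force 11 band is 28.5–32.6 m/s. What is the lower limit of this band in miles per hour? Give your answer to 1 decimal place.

28.5–32.6 m/s × 2.237 = 63.8–72.9 mph.

63.8 mph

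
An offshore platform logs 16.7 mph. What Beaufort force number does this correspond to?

Beaufort force 4

16.7 mph = 7.5 m/s, which is Beaufort 4 (moderate breeze, 5.5–7.9 m/s).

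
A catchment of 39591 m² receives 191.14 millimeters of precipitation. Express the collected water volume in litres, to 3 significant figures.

7570000 litres

1 mm over 1 m² is 1 L, so volume = 191.14 × 39591 = 7567423.7 L ≈ 7570000 L.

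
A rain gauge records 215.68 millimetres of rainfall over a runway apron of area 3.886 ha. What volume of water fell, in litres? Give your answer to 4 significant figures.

8381000 litres

Area: 3.886 ha = 38860 m².
1 mm over 1 m² is 1 L, so volume = 215.68 × 38860 = 8381324.8 L ≈ 8381000 L.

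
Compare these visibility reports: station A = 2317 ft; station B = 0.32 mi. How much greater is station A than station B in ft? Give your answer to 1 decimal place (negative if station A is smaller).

627.4 ft

station B: 0.32 SM = 1689.600 ft.
Difference: 2317.000 − 1689.600 = 627.4 ft.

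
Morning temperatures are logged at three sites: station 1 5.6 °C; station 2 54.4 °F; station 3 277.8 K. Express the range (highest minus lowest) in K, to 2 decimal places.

7.79 K

station 2: 54.4 °F = 12.444 °C.
station 3: 277.8 K = 4.650 °C.
Spread: 12.444 − 4.650 = 7.794 °C.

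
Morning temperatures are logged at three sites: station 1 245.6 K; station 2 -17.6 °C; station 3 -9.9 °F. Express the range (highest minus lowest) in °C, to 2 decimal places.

station 1: 245.6 K = -27.550 °C.
station 3: -9.9 °F = -23.278 °C.
Spread: (-17.600) − (-27.550) = 9.950 °C.

9.95 °C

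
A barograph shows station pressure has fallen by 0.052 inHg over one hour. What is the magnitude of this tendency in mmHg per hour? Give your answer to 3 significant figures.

0.052 inHg / 1 h × 25.4 mmHg/inHg = 1.32 mmHg/h.

1.32 mmHg per hour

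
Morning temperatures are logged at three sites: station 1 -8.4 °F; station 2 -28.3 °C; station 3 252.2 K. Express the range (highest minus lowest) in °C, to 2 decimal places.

station 1: -8.4 °F = -22.444 °C.
station 3: 252.2 K = -20.950 °C.
Spread: (-20.950) − (-28.300) = 7.350 °C.

7.35 °C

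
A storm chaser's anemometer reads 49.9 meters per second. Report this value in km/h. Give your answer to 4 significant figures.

1 m/s = 3.6 km/h, so 49.9 × 3.6 = 179.6 km/h.

179.6 km/h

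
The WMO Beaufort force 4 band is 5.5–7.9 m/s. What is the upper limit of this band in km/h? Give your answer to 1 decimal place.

28.4 km/h

5.5–7.9 m/s × 3.6 = 19.8–28.4 km/h.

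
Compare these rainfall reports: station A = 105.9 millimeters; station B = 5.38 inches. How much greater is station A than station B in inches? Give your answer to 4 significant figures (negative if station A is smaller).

station A: 105.9 mm = 4.16929 in.
Difference: 4.16929 − 5.38000 = -1.211 in.

-1.211 in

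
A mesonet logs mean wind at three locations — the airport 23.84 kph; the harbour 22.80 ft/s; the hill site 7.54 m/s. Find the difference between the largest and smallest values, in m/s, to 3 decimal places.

the airport: 23.84 km/h = 6.62222 m/s.
the harbour: 22.80 ft/s = 6.94944 m/s.
Spread: 7.54000 − 6.62222 = 0.918 m/s.

0.918 m/s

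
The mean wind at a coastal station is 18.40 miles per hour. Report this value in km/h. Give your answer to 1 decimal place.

29.6 km/h

1 mph = 1.60934 km/h, so 18.40 × 1.60934 = 29.6 km/h.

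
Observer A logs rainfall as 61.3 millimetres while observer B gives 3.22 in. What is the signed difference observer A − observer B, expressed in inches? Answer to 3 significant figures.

-0.807 in

observer A: 61.3 mm = 2.41339 in.
Difference: 2.41339 − 3.22000 = -0.807 in.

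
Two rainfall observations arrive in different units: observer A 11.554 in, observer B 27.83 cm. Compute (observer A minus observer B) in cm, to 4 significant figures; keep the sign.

1.517 cm

observer A: 11.554 in = 29.34716 cm.
Difference: 29.34716 − 27.83000 = 1.517 cm.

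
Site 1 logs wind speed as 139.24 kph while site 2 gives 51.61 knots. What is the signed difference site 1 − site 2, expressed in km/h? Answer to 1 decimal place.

site 2: 51.61 kt = 95.582 km/h.
Difference: 139.240 − 95.582 = 43.7 km/h.

43.7 km/h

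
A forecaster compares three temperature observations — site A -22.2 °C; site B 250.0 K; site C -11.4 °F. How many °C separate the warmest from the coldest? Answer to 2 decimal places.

1.91 °C

site B: 250.0 K = -23.150 °C.
site C: -11.4 °F = -24.111 °C.
Spread: (-22.200) − (-24.111) = 1.911 °C.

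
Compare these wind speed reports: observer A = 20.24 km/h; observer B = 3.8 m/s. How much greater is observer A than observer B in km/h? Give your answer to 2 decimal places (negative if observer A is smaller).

6.56 km/h

observer B: 3.8 m/s = 13.6800 km/h.
Difference: 20.2400 − 13.6800 = 6.56 km/h.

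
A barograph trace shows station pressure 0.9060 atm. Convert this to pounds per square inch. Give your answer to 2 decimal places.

1 atm = 14.6959 psi, so 0.9060 × 14.6959 = 13.31 psi.

13.31 psi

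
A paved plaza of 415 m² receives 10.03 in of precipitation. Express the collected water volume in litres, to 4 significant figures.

105700 litres

Depth: 10.03 in × 25.4 = 254.762 mm.
1 mm over 1 m² is 1 L, so volume = 254.762 × 415 = 105726.23 L ≈ 105700 L.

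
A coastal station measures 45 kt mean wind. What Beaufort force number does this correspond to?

Beaufort force 9

45 kt lies in the Beaufort 9 band (strong gale, 41–47 kt).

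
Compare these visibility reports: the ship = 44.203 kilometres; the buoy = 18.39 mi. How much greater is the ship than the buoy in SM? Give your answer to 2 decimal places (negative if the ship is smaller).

the ship: 44.203 km = 27.4665 SM.
Difference: 27.4665 − 18.3900 = 9.08 SM.

9.08 SM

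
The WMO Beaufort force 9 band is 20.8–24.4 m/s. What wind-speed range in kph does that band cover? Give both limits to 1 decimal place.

74.9 to 87.8 km/h

20.8–24.4 m/s × 3.6 = 74.9–87.8 km/h.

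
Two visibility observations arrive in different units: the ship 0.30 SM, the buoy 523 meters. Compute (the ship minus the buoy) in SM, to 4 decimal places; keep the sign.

-0.0250 SM

the buoy: 523 m = 0.324977 SM.
Difference: 0.300000 − 0.324977 = -0.0250 SM.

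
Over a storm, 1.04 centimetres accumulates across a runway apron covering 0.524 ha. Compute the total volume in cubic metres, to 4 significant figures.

Depth: 1.04 cm × 10 = 10.4 mm.
Area: 0.524 ha = 5240 m².
1 mm over 1 m² is 1 L, so volume = 10.4 × 5240 = 54496 L = 54.50 m³.

54.50 cubic metres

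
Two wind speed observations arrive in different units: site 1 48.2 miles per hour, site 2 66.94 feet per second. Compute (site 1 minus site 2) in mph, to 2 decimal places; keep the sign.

2.56 mph

site 2: 66.94 ft/s = 45.6409 mph.
Difference: 48.2000 − 45.6409 = 2.56 mph.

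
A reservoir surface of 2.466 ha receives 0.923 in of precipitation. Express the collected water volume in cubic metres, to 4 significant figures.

578.1 cubic metres

Depth: 0.923 in × 25.4 = 23.4442 mm.
Area: 2.466 ha = 24660 m².
1 mm over 1 m² is 1 L, so volume = 23.4442 × 24660 = 578133.97 L = 578.1 m³.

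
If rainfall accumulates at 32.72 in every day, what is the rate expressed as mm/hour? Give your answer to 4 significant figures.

34.63 mm/hour

32.72 in/day × 25.4 mm/in × 0.0416667 day/hour = 34.63 mm/hour.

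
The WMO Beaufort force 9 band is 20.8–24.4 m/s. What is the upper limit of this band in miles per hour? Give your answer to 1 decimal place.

20.8–24.4 m/s × 2.237 = 46.5–54.6 mph.

54.6 mph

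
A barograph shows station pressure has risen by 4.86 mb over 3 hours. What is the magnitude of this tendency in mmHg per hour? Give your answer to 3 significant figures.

1.22 mmHg per hour

4.86 mb / 3 h × 0.750062 mmHg/mb = 1.22 mmHg/h.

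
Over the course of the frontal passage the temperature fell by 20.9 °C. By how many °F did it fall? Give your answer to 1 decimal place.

Converting a difference, only the 9/5 scale factor applies: Δ°F = 20.9 × 1.8 = 37.6 °F.

37.6 °F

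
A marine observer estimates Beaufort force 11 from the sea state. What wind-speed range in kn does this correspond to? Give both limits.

56 to 63 kt

Beaufort 11 (violent storm) spans 56–63 knots.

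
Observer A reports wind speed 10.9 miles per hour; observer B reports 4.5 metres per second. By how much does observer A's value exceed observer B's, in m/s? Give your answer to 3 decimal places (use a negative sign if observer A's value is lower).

observer A: 10.9 mph = 4.87274 m/s.
Difference: 4.87274 − 4.50000 = 0.373 m/s.

0.373 m/s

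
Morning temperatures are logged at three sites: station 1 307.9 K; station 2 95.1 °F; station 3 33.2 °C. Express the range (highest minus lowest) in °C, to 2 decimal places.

1.86 °C

station 1: 307.9 K = 34.750 °C.
station 2: 95.1 °F = 35.056 °C.
Spread: 35.056 − 33.200 = 1.856 °C.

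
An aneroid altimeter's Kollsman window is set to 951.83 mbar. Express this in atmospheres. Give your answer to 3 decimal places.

0.939 atm

1 mb = 0.000986923 atm, so 951.83 × 0.000986923 = 0.939 atm.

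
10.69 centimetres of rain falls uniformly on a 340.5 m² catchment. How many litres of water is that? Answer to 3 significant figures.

Depth: 10.69 cm × 10 = 106.9 mm.
1 mm over 1 m² is 1 L, so volume = 106.9 × 340.5 = 36399.45 L ≈ 36400 L.

36400 litres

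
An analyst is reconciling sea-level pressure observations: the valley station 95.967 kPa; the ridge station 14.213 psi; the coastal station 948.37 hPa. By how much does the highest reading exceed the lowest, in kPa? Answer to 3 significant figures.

3.16 kPa

the ridge station: 14.213 psi = 97.9952 kPa.
the coastal station: 948.37 hPa = 94.8370 kPa.
Spread: 97.9952 − 94.8370 = 3.16 kPa.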